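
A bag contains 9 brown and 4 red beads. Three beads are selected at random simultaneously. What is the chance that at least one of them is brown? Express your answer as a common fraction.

Use the complement: P(at least one brown) = 1 − P(no brown).
P(none) = C(4,3)/C(13,3) = 4/286.
So P = 1 − 4/286 = 141/143 ≈ 0.9860.

141/143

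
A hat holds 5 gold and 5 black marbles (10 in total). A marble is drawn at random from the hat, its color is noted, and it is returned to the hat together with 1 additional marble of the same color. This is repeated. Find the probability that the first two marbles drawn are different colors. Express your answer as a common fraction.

Either gold then black, or black then gold; after the first draw the total is 11.
P = (5/10)·(5/11) + (5/10)·(5/11) = 5/11 ≈ 0.4545.

5/11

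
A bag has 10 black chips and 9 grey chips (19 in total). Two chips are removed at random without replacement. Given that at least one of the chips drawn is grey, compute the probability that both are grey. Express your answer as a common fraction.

P(both grey) = C(9,2)/C(19,2) = 4/19; P(at least one grey) = 1 − C(10,2)/C(19,2) = 14/19.
Since 'both grey' ⊆ 'at least one grey', P(both | at least one) = 4/19 / 14/19 = 2/7 ≈ 0.2857.

2/7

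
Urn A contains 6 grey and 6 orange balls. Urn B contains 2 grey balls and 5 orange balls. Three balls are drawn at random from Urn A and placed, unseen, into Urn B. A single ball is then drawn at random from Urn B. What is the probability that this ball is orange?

13/20

Condition on how many of the transferred balls are orange (from Urn A: 6 orange of 12; then Urn B has 10 total).
  0 orange: C(6,0)C(6,3)/C(12,3) = 1/11; then P = 5/10
  1 orange: C(6,1)C(6,2)/C(12,3) = 9/22; then P = 6/10
  2 orange: C(6,2)C(6,1)/C(12,3) = 9/22; then P = 7/10
  3 orange: C(6,3)C(6,0)/C(12,3) = 1/11; then P = 8/10
P(orange from Urn B) = 13/20 ≈ 0.6500.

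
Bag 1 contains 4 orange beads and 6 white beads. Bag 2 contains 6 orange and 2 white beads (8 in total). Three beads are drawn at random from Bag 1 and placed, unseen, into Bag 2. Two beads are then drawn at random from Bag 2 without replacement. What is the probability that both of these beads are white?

Condition on how many of the transferred beads are white (from Bag 1: 6 white of 10; then Bag 2 has 11 total).
  0 white: C(6,0)C(4,3)/C(10,3) = 1/30; then P = C(2,2)/C(11,2) = 1/55
  1 white: C(6,1)C(4,2)/C(10,3) = 3/10; then P = C(3,2)/C(11,2) = 3/55
  2 white: C(6,2)C(4,1)/C(10,3) = 1/2; then P = C(4,2)/C(11,2) = 6/55
  3 white: C(6,3)C(4,0)/C(10,3) = 1/6; then P = C(5,2)/C(11,2) = 2/11
P(both white) = 28/275 ≈ 0.1018.

28/275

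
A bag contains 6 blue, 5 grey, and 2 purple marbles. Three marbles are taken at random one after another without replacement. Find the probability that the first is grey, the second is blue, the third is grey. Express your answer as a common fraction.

Multiply the conditional probability of each draw in order, without replacement, so each draw removes one from its color and from the total.
P = (5/13) · (6/12) · (4/11) = 10/143 ≈ 0.0699.

10/143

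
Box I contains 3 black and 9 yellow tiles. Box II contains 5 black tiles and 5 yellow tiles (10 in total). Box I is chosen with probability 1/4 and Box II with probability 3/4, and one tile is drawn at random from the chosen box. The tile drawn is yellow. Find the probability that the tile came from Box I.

P(yellow | Box I) = 3/4; P(yellow | Box II) = 1/2.
P(yellow) = 1/4·3/4 + 3/4·1/2 = 9/16.
By Bayes' rule, P(Box I | yellow) = 3/16 / 9/16 = 1/3 ≈ 0.3333.

1/3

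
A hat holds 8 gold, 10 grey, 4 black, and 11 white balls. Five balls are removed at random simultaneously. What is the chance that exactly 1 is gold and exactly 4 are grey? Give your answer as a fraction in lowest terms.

70/9889

Unordered draws without replacement: count favorable combinations over C(33,5).
Favorable = C(8,1) · C(10,4) · C(4,0) · C(11,0) = 1680; total = C(33,5) = 237336.
P = 1680/237336 = 70/9889 ≈ 0.0071.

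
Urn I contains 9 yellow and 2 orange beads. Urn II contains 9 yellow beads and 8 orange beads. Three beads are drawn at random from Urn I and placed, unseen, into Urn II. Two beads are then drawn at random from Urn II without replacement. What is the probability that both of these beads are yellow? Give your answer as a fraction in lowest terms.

Condition on how many of the transferred beads are yellow (from Urn I: 9 yellow of 11; then Urn II has 20 total).
  1 yellow: C(9,1)C(2,2)/C(11,3) = 3/55; then P = C(10,2)/C(20,2) = 9/38
  2 yellow: C(9,2)C(2,1)/C(11,3) = 24/55; then P = C(11,2)/C(20,2) = 11/38
  3 yellow: C(9,3)C(2,0)/C(11,3) = 28/55; then P = C(12,2)/C(20,2) = 33/95
P(both yellow) = 3303/10450 ≈ 0.3161.

3303/10450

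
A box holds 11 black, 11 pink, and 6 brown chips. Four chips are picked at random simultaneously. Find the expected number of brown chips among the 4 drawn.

By linearity of expectation, E[X] = Σ P(draw i is brown); by symmetry each draw (even without replacement) has P(brown) = 6/28.
E[X] = 4 · 6/28 = 6/7 ≈ 0.8571.

6/7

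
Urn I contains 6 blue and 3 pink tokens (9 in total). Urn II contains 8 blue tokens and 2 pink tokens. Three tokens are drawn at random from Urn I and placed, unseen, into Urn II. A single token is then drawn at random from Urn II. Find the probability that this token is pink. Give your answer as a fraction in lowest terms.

3/13

Condition on how many of the transferred tokens are pink (from Urn I: 3 pink of 9; then Urn II has 13 total).
  0 pink: C(3,0)C(6,3)/C(9,3) = 5/21; then P = 2/13
  1 pink: C(3,1)C(6,2)/C(9,3) = 15/28; then P = 3/13
  2 pink: C(3,2)C(6,1)/C(9,3) = 3/14; then P = 4/13
  3 pink: C(3,3)C(6,0)/C(9,3) = 1/84; then P = 5/13
P(pink from Urn II) = 3/13 ≈ 0.2308.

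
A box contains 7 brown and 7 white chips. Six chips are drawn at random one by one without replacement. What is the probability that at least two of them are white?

37/39

Sum the hypergeometric tail for j = 2,…,6 white chips.
Favorable = C(7,2)·C(7,4) + C(7,3)·C(7,3) + C(7,4)·C(7,2) + C(7,5)·C(7,1) + C(7,6)·C(7,0) = 2849; total = C(14,6) = 3003.
P = 2849/3003 = 37/39 ≈ 0.9487.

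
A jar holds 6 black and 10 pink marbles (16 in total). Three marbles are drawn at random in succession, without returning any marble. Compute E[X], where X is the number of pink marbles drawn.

By linearity of expectation, E[X] = Σ P(draw i is pink); by symmetry each draw (even without replacement) has P(pink) = 10/16.
E[X] = 3 · 10/16 = 15/8 ≈ 1.8750.

15/8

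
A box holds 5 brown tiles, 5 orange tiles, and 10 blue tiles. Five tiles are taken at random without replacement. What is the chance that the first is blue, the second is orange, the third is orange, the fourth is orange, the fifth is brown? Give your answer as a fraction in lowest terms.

Multiply the conditional probability of each draw in order, without replacement, so each draw removes one from its color and from the total.
P = (10/20) · (5/19) · (4/18) · (3/17) · (5/16) = 25/15504 ≈ 0.0016.

25/15504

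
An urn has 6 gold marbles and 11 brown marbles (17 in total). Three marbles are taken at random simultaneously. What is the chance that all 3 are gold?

Unordered draws without replacement: count favorable combinations over C(17,3).
Favorable = C(6,3) · C(11,0) = 20; total = C(17,3) = 680.
P = 20/680 = 1/34 ≈ 0.0294.

1/34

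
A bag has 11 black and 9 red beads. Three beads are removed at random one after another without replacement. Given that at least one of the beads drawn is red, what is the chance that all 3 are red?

28/325

P(all 3 red) = C(9,3)/C(20,3) = 7/95; P(at least one red) = 1 − C(11,3)/C(20,3) = 65/76.
Since 'all 3 red' ⊆ 'at least one red', P(all 3 | at least one) = 7/95 / 65/76 = 28/325 ≈ 0.0862.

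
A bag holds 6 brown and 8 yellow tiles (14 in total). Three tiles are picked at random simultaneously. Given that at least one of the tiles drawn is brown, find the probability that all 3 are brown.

5/77

P(all 3 brown) = C(6,3)/C(14,3) = 5/91; P(at least one brown) = 1 − C(8,3)/C(14,3) = 11/13.
Since 'all 3 brown' ⊆ 'at least one brown', P(all 3 | at least one) = 5/91 / 11/13 = 5/77 ≈ 0.0649.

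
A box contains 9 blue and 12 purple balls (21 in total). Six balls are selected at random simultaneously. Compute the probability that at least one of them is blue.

635/646

Use the complement: P(at least one blue) = 1 − P(no blue).
P(none) = C(12,6)/C(21,6) = 924/54264.
So P = 1 − 924/54264 = 635/646 ≈ 0.9830.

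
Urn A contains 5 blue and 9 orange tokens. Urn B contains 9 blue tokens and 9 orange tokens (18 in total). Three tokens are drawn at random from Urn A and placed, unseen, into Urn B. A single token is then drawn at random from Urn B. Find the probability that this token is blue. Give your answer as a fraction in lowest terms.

47/98

Condition on how many of the transferred tokens are blue (from Urn A: 5 blue of 14; then Urn B has 21 total).
  0 blue: C(5,0)C(9,3)/C(14,3) = 3/13; then P = 9/21
  1 blue: C(5,1)C(9,2)/C(14,3) = 45/91; then P = 10/21
  2 blue: C(5,2)C(9,1)/C(14,3) = 45/182; then P = 11/21
  3 blue: C(5,3)C(9,0)/C(14,3) = 5/182; then P = 12/21
P(blue from Urn B) = 47/98 ≈ 0.4796.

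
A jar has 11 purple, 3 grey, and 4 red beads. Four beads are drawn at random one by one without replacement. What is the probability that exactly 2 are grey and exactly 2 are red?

Unordered draws without replacement: count favorable combinations over C(18,4).
Favorable = C(11,0) · C(3,2) · C(4,2) = 18; total = C(18,4) = 3060.
P = 18/3060 = 1/170 ≈ 0.0059.

1/170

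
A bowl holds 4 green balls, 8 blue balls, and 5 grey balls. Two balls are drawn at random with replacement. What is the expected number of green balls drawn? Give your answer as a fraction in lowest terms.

By linearity of expectation, E[X] = Σ P(draw i is green); each independent draw has P(green) = 4/17.
E[X] = 2 · 4/17 = 8/17 ≈ 0.4706.

8/17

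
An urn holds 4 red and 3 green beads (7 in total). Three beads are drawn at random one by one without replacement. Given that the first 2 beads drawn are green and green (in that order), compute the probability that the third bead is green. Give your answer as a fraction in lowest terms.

After removing 2 green, the urn has 1 green out of 5 remaining.
P(third is green | given) = 1/5 ≈ 0.2000.

1/5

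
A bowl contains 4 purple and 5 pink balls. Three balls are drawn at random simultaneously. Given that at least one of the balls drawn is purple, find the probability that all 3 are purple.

2/37

P(all 3 purple) = C(4,3)/C(9,3) = 1/21; P(at least one purple) = 1 − C(5,3)/C(9,3) = 37/42.
Since 'all 3 purple' ⊆ 'at least one purple', P(all 3 | at least one) = 1/21 / 37/42 = 2/37 ≈ 0.0541.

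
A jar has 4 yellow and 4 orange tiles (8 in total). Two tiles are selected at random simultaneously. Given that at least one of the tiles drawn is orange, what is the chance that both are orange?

3/11

P(both orange) = C(4,2)/C(8,2) = 3/14; P(at least one orange) = 1 − C(4,2)/C(8,2) = 11/14.
Since 'both orange' ⊆ 'at least one orange', P(both | at least one) = 3/14 / 11/14 = 3/11 ≈ 0.2727.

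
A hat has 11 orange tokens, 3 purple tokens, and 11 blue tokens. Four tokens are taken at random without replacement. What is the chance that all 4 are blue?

Unordered draws without replacement: count favorable combinations over C(25,4).
Favorable = C(11,0) · C(3,0) · C(11,4) = 330; total = C(25,4) = 12650.
P = 330/12650 = 3/115 ≈ 0.0261.

3/115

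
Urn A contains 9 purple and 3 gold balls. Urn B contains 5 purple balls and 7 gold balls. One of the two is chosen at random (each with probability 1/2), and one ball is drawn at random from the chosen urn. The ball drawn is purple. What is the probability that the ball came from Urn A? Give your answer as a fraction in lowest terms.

9/14

P(purple | Urn A) = 3/4; P(purple | Urn B) = 5/12.
P(purple) = 1/2·3/4 + 1/2·5/12 = 7/12.
By Bayes' rule, P(Urn A | purple) = 3/8 / 7/12 = 9/14 ≈ 0.6429.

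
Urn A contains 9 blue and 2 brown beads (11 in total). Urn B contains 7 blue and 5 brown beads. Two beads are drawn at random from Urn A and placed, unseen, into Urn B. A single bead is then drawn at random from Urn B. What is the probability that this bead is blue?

95/154

Condition on how many of the transferred beads are blue (from Urn A: 9 blue of 11; then Urn B has 14 total).
  0 blue: C(9,0)C(2,2)/C(11,2) = 1/55; then P = 7/14
  1 blue: C(9,1)C(2,1)/C(11,2) = 18/55; then P = 8/14
  2 blue: C(9,2)C(2,0)/C(11,2) = 36/55; then P = 9/14
P(blue from Urn B) = 95/154 ≈ 0.6169.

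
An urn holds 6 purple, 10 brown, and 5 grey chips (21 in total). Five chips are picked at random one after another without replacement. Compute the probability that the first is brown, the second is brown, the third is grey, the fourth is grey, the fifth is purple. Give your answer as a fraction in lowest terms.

Multiply the conditional probability of each draw in order, without replacement, so each draw removes one from its color and from the total.
P = (10/21) · (9/20) · (5/19) · (4/18) · (6/17) = 10/2261 ≈ 0.0044.

10/2261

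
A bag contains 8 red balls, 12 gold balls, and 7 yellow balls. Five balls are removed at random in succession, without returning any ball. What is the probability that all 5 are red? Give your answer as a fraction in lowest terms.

28/40365

Unordered draws without replacement: count favorable combinations over C(27,5).
Favorable = C(8,5) · C(12,0) · C(7,0) = 56; total = C(27,5) = 80730.
P = 56/80730 = 28/40365 ≈ 0.0007.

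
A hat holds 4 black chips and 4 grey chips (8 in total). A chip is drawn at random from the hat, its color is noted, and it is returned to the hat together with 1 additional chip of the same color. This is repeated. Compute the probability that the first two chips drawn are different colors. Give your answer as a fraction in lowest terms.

4/9

Either grey then black, or black then grey; after the first draw the total is 9.
P = (4/8)·(4/9) + (4/8)·(4/9) = 4/9 ≈ 0.4444.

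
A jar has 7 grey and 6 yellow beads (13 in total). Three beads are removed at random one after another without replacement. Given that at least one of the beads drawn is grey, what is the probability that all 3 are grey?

P(all 3 grey) = C(7,3)/C(13,3) = 35/286; P(at least one grey) = 1 − C(6,3)/C(13,3) = 133/143.
Since 'all 3 grey' ⊆ 'at least one grey', P(all 3 | at least one) = 35/286 / 133/143 = 5/38 ≈ 0.1316.

5/38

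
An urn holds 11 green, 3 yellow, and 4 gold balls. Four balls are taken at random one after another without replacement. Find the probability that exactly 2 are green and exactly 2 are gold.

Unordered draws without replacement: count favorable combinations over C(18,4).
Favorable = C(11,2) · C(3,0) · C(4,2) = 330; total = C(18,4) = 3060.
P = 330/3060 = 11/102 ≈ 0.1078.

11/102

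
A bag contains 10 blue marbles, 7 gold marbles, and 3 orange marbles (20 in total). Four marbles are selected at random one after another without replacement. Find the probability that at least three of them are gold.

98/969

Sum the hypergeometric tail for j = 3,…,4 gold marbles.
Favorable = C(7,3)·C(13,1) + C(7,4)·C(13,0) = 490; total = C(20,4) = 4845.
P = 490/4845 = 98/969 ≈ 0.1011.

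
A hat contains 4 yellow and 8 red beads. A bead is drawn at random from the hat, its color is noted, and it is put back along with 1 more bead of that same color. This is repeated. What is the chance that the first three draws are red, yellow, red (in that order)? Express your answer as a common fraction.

Track the composition after each reinforcement of +1.
P = (8/12) · (4/13) · (9/14) = 12/91 ≈ 0.1319.

12/91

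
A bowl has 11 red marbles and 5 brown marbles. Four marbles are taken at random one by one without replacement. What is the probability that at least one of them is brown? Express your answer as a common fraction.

149/182

Use the complement: P(at least one brown) = 1 − P(no brown).
P(none) = C(11,4)/C(16,4) = 330/1820.
So P = 1 − 330/1820 = 149/182 ≈ 0.8187.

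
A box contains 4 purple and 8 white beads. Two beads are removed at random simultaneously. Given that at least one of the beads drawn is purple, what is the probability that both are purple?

3/19

P(both purple) = C(4,2)/C(12,2) = 1/11; P(at least one purple) = 1 − C(8,2)/C(12,2) = 19/33.
Since 'both purple' ⊆ 'at least one purple', P(both | at least one) = 1/11 / 19/33 = 3/19 ≈ 0.1579.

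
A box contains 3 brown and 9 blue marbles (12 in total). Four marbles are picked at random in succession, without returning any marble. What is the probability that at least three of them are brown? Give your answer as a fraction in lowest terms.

1/55

Sum the hypergeometric tail for j = 3,…,3 brown marbles.
Favorable = C(3,3)·C(9,1) = 9; total = C(12,4) = 495.
P = 9/495 = 1/55 ≈ 0.0182.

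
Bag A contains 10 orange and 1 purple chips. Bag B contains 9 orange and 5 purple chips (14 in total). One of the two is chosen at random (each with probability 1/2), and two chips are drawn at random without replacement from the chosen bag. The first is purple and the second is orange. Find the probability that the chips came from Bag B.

495/677

P(E | Bag A) = 1/11; P(E | Bag B) = 45/182.
P(E) = 1/2·1/11 + 1/2·45/182 = 677/4004.
By Bayes' rule, P(Bag B | E) = 45/364 / 677/4004 = 495/677 ≈ 0.7312.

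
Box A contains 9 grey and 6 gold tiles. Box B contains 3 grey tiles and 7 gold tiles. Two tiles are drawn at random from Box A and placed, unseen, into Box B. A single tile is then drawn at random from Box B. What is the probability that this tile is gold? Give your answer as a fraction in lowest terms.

13/20

Condition on how many of the transferred tiles are gold (from Box A: 6 gold of 15; then Box B has 12 total).
  0 gold: C(6,0)C(9,2)/C(15,2) = 12/35; then P = 7/12
  1 gold: C(6,1)C(9,1)/C(15,2) = 18/35; then P = 8/12
  2 gold: C(6,2)C(9,0)/C(15,2) = 1/7; then P = 9/12
P(gold from Box B) = 13/20 ≈ 0.6500.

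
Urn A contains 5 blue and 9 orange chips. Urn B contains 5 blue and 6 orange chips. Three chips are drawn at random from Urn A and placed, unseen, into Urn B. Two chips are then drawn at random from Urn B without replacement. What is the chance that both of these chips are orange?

2526/8281

Condition on how many of the transferred chips are orange (from Urn A: 9 orange of 14; then Urn B has 14 total).
  0 orange: C(9,0)C(5,3)/C(14,3) = 5/182; then P = C(6,2)/C(14,2) = 15/91
  1 orange: C(9,1)C(5,2)/C(14,3) = 45/182; then P = C(7,2)/C(14,2) = 3/13
  2 orange: C(9,2)C(5,1)/C(14,3) = 45/91; then P = C(8,2)/C(14,2) = 4/13
  3 orange: C(9,3)C(5,0)/C(14,3) = 3/13; then P = C(9,2)/C(14,2) = 36/91
P(both orange) = 2526/8281 ≈ 0.3050.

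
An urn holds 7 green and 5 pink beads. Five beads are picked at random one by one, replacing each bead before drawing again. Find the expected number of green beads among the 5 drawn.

By linearity of expectation, E[X] = Σ P(draw i is green); each independent draw has P(green) = 7/12.
E[X] = 5 · 7/12 = 35/12 ≈ 2.9167.

35/12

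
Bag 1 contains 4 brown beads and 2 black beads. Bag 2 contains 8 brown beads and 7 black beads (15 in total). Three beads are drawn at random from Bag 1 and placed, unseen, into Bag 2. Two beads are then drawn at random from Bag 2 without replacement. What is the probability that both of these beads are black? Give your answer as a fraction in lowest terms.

47/255

Condition on how many of the transferred beads are black (from Bag 1: 2 black of 6; then Bag 2 has 18 total).
  0 black: C(2,0)C(4,3)/C(6,3) = 1/5; then P = C(7,2)/C(18,2) = 7/51
  1 black: C(2,1)C(4,2)/C(6,3) = 3/5; then P = C(8,2)/C(18,2) = 28/153
  2 black: C(2,2)C(4,1)/C(6,3) = 1/5; then P = C(9,2)/C(18,2) = 4/17
P(both black) = 47/255 ≈ 0.1843.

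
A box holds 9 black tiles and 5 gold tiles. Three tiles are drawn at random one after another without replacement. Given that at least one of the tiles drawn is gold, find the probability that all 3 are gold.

P(all 3 gold) = C(5,3)/C(14,3) = 5/182; P(at least one gold) = 1 − C(9,3)/C(14,3) = 10/13.
Since 'all 3 gold' ⊆ 'at least one gold', P(all 3 | at least one) = 5/182 / 10/13 = 1/28 ≈ 0.0357.

1/28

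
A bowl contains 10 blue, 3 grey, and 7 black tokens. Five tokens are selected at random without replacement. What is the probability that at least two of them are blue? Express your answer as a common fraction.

Sum the hypergeometric tail for j = 2,…,5 blue tokens.
Favorable = C(10,2)·C(10,3) + C(10,3)·C(10,2) + C(10,4)·C(10,1) + C(10,5)·C(10,0) = 13152; total = C(20,5) = 15504.
P = 13152/15504 = 274/323 ≈ 0.8483.

274/323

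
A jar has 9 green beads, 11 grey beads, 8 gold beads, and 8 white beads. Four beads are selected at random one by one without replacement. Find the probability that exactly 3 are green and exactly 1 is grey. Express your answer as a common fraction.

4/255

Unordered draws without replacement: count favorable combinations over C(36,4).
Favorable = C(9,3) · C(11,1) · C(8,0) · C(8,0) = 924; total = C(36,4) = 58905.
P = 924/58905 = 4/255 ≈ 0.0157.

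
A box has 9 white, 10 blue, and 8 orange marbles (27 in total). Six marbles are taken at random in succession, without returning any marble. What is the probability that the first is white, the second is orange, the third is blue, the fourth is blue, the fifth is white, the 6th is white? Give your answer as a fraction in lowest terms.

Multiply the conditional probability of each draw in order, without replacement, so each draw removes one from its color and from the total.
P = (9/27) · (8/26) · (10/25) · (9/24) · (8/23) · (7/22) = 28/16445 ≈ 0.0017.

28/16445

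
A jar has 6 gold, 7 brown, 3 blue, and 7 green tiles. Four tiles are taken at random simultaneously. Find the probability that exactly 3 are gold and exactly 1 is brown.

Unordered draws without replacement: count favorable combinations over C(23,4).
Favorable = C(6,3) · C(7,1) · C(3,0) · C(7,0) = 140; total = C(23,4) = 8855.
P = 140/8855 = 4/253 ≈ 0.0158.

4/253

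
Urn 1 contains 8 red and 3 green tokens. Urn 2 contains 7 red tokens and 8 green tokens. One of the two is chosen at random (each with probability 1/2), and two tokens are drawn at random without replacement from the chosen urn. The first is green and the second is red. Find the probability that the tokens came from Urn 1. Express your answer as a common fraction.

P(E | Urn 1) = 12/55; P(E | Urn 2) = 4/15.
P(E) = 1/2·12/55 + 1/2·4/15 = 8/33.
By Bayes' rule, P(Urn 1 | E) = 6/55 / 8/33 = 9/20 ≈ 0.4500.

9/20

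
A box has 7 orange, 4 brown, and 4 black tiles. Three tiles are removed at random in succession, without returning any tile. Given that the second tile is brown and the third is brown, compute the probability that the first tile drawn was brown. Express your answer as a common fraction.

P(first=brown and the second tile is brown and the third is brown) = (4/15)·(3/14)·(2/13) = 4/455.
P(E) = Σ over first color = 2/65 + 4/455 + 8/455 = 2/35.
By Bayes, P(first=brown | E) = 4/455 / 2/35 = 2/13 ≈ 0.1538.

2/13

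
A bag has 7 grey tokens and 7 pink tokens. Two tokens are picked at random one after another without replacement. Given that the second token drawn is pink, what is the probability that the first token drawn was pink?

6/13

P(first=pink and the second token drawn is pink) = (7/14)·(6/13) = 3/13.
P(the second token drawn is pink) = Σ over first color = 7/26 + 3/13 = 1/2.
By Bayes, P(first=pink | the second token drawn is pink) = 3/13 / 1/2 = 6/13 ≈ 0.4615.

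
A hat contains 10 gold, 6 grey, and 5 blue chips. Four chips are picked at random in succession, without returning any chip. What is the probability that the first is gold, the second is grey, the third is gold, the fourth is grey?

Multiply the conditional probability of each draw in order, without replacement, so each draw removes one from its color and from the total.
P = (10/21) · (6/20) · (9/19) · (5/18) = 5/266 ≈ 0.0188.

5/266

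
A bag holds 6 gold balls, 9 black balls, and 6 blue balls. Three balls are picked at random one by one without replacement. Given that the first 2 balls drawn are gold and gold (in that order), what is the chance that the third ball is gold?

4/19

After removing 2 gold, the bag has 4 gold out of 19 remaining.
P(third is gold | given) = 4/19 ≈ 0.2105.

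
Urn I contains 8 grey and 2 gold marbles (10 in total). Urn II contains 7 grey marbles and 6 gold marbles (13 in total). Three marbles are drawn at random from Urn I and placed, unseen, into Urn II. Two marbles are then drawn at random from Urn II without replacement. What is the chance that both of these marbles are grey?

Condition on how many of the transferred marbles are grey (from Urn I: 8 grey of 10; then Urn II has 16 total).
  1 grey: C(8,1)C(2,2)/C(10,3) = 1/15; then P = C(8,2)/C(16,2) = 7/30
  2 grey: C(8,2)C(2,1)/C(10,3) = 7/15; then P = C(9,2)/C(16,2) = 3/10
  3 grey: C(8,3)C(2,0)/C(10,3) = 7/15; then P = C(10,2)/C(16,2) = 3/8
P(both grey) = 119/360 ≈ 0.3306.

119/360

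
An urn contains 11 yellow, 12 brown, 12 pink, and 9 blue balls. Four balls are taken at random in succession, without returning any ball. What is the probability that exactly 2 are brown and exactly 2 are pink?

Unordered draws without replacement: count favorable combinations over C(44,4).
Favorable = C(11,0) · C(12,2) · C(12,2) · C(9,0) = 4356; total = C(44,4) = 135751.
P = 4356/135751 = 396/12341 ≈ 0.0321.

396/12341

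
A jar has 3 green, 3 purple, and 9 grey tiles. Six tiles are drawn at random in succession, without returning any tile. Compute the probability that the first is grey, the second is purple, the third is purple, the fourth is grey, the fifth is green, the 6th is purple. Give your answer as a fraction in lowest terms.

Multiply the conditional probability of each draw in order, without replacement, so each draw removes one from its color and from the total.
P = (9/15) · (3/14) · (2/13) · (8/12) · (3/11) · (1/10) = 9/25025 ≈ 0.0004.

9/25025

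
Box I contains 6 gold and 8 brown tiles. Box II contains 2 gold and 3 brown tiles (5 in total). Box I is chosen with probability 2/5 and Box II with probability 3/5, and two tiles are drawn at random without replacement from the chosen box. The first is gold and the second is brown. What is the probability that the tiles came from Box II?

P(E | Box I) = 24/91; P(E | Box II) = 3/10.
P(E) = 2/5·24/91 + 3/5·3/10 = 1299/4550.
By Bayes' rule, P(Box II | E) = 9/50 / 1299/4550 = 273/433 ≈ 0.6305.

273/433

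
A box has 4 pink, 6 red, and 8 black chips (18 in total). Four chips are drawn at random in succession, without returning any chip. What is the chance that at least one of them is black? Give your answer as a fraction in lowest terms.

95/102

Use the complement: P(at least one black) = 1 − P(no black).
P(none) = C(10,4)/C(18,4) = 210/3060.
So P = 1 − 210/3060 = 95/102 ≈ 0.9314.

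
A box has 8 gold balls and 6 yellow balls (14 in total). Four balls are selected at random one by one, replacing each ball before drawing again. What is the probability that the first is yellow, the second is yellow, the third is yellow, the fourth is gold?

108/2401

Multiply the conditional probability of each draw in order, with replacement (the composition resets each draw).
P = (6/14) · (6/14) · (6/14) · (8/14) = 108/2401 ≈ 0.0450.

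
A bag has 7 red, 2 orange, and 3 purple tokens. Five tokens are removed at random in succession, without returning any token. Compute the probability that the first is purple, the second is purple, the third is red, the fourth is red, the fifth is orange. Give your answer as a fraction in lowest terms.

7/1320

Multiply the conditional probability of each draw in order, without replacement, so each draw removes one from its color and from the total.
P = (3/12) · (2/11) · (7/10) · (6/9) · (2/8) = 7/1320 ≈ 0.0053.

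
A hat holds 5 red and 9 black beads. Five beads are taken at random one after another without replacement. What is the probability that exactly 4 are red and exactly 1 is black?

45/2002

Unordered draws without replacement: count favorable combinations over C(14,5).
Favorable = C(5,4) · C(9,1) = 45; total = C(14,5) = 2002.
P = 45/2002 = 45/2002 ≈ 0.0225.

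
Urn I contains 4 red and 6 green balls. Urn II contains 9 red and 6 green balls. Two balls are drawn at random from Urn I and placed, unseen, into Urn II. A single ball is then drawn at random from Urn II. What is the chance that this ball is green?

Condition on how many of the transferred balls are green (from Urn I: 6 green of 10; then Urn II has 17 total).
  0 green: C(6,0)C(4,2)/C(10,2) = 2/15; then P = 6/17
  1 green: C(6,1)C(4,1)/C(10,2) = 8/15; then P = 7/17
  2 green: C(6,2)C(4,0)/C(10,2) = 1/3; then P = 8/17
P(green from Urn II) = 36/85 ≈ 0.4235.

36/85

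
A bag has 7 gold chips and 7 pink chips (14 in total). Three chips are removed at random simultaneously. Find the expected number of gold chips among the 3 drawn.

By linearity of expectation, E[X] = Σ P(draw i is gold); by symmetry each draw (even without replacement) has P(gold) = 7/14.
E[X] = 3 · 7/14 = 3/2 ≈ 1.5000.

3/2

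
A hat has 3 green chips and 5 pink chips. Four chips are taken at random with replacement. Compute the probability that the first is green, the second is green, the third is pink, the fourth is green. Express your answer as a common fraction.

Multiply the conditional probability of each draw in order, with replacement (the composition resets each draw).
P = (3/8) · (3/8) · (5/8) · (3/8) = 135/4096 ≈ 0.0330.

135/4096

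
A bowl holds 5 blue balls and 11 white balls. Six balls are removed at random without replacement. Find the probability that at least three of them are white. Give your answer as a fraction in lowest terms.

27/28

Sum the hypergeometric tail for j = 3,…,6 white balls.
Favorable = C(11,3)·C(5,3) + C(11,4)·C(5,2) + C(11,5)·C(5,1) + C(11,6)·C(5,0) = 7722; total = C(16,6) = 8008.
P = 7722/8008 = 27/28 ≈ 0.9643.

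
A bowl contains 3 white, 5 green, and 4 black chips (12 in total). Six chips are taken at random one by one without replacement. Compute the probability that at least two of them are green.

Sum the hypergeometric tail for j = 2,…,5 green chips.
Favorable = C(5,2)·C(7,4) + C(5,3)·C(7,3) + C(5,4)·C(7,2) + C(5,5)·C(7,1) = 812; total = C(12,6) = 924.
P = 812/924 = 29/33 ≈ 0.8788.

29/33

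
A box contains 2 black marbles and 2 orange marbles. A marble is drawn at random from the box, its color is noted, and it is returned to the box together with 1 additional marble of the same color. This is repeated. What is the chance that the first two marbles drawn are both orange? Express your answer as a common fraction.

3/10

After a orange draw the box holds 3 orange out of 5.
P = (2/4)·(3/5) = 3/10 ≈ 0.3000.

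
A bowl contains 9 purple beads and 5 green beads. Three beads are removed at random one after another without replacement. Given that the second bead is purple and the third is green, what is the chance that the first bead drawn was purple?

2/3

P(first=purple and the second bead is purple and the third is green) = (9/14)·(8/13)·(5/12) = 15/91.
P(E) = Σ over first color = 15/91 + 15/182 = 45/182.
By Bayes, P(first=purple | E) = 15/91 / 45/182 = 2/3 ≈ 0.6667.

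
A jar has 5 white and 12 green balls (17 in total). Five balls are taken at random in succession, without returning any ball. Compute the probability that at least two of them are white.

Sum the hypergeometric tail for j = 2,…,5 white balls.
Favorable = C(5,2)·C(12,3) + C(5,3)·C(12,2) + C(5,4)·C(12,1) + C(5,5)·C(12,0) = 2921; total = C(17,5) = 6188.
P = 2921/6188 = 2921/6188 ≈ 0.4720.

2921/6188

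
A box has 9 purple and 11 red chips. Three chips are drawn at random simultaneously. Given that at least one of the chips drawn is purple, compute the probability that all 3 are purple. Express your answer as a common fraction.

P(all 3 purple) = C(9,3)/C(20,3) = 7/95; P(at least one purple) = 1 − C(11,3)/C(20,3) = 65/76.
Since 'all 3 purple' ⊆ 'at least one purple', P(all 3 | at least one) = 7/95 / 65/76 = 28/325 ≈ 0.0862.

28/325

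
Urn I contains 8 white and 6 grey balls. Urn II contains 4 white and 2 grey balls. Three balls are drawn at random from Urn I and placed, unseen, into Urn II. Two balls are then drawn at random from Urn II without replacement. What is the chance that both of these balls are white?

209/546

Condition on how many of the transferred balls are white (from Urn I: 8 white of 14; then Urn II has 9 total).
  0 white: C(8,0)C(6,3)/C(14,3) = 5/91; then P = C(4,2)/C(9,2) = 1/6
  1 white: C(8,1)C(6,2)/C(14,3) = 30/91; then P = C(5,2)/C(9,2) = 5/18
  2 white: C(8,2)C(6,1)/C(14,3) = 6/13; then P = C(6,2)/C(9,2) = 5/12
  3 white: C(8,3)C(6,0)/C(14,3) = 2/13; then P = C(7,2)/C(9,2) = 7/12
P(both white) = 209/546 ≈ 0.3828.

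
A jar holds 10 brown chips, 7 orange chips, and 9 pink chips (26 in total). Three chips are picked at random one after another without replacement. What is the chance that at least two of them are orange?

Sum the hypergeometric tail for j = 2,…,3 orange chips.
Favorable = C(7,2)·C(19,1) + C(7,3)·C(19,0) = 434; total = C(26,3) = 2600.
P = 434/2600 = 217/1300 ≈ 0.1669.

217/1300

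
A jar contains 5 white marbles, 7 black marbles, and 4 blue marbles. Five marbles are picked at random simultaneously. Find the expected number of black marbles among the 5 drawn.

By linearity of expectation, E[X] = Σ P(draw i is black); by symmetry each draw (even without replacement) has P(black) = 7/16.
E[X] = 5 · 7/16 = 35/16 ≈ 2.1875.

35/16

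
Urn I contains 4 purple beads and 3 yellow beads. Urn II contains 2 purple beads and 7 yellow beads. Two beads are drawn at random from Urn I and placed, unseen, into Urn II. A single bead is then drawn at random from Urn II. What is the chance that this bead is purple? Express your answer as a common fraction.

Condition on how many of the transferred beads are purple (from Urn I: 4 purple of 7; then Urn II has 11 total).
  0 purple: C(4,0)C(3,2)/C(7,2) = 1/7; then P = 2/11
  1 purple: C(4,1)C(3,1)/C(7,2) = 4/7; then P = 3/11
  2 purple: C(4,2)C(3,0)/C(7,2) = 2/7; then P = 4/11
P(purple from Urn II) = 2/7 ≈ 0.2857.

2/7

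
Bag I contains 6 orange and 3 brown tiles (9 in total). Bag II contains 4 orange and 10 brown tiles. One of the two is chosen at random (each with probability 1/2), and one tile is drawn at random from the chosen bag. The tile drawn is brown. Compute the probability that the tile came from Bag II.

15/22

P(brown | Bag I) = 1/3; P(brown | Bag II) = 5/7.
P(brown) = 1/2·1/3 + 1/2·5/7 = 11/21.
By Bayes' rule, P(Bag II | brown) = 5/14 / 11/21 = 15/22 ≈ 0.6818.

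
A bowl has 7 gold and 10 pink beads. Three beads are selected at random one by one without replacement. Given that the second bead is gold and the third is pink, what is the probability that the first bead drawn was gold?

P(first=gold and the second bead is gold and the third is pink) = (7/17)·(6/16)·(10/15) = 7/68.
P(E) = Σ over first color = 7/68 + 21/136 = 35/136.
By Bayes, P(first=gold | E) = 7/68 / 35/136 = 2/5 ≈ 0.4000.

2/5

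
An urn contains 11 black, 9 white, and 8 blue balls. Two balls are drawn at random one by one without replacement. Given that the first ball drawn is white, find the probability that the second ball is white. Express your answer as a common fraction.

8/27

After removing 1 white, the urn has 8 white out of 27 remaining.
P(second is white | given) = 8/27 ≈ 0.2963.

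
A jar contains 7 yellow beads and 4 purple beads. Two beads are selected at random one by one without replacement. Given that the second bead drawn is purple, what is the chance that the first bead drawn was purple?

P(first=purple and the second bead drawn is purple) = (4/11)·(3/10) = 6/55.
P(the second bead drawn is purple) = Σ over first color = 14/55 + 6/55 = 4/11.
By Bayes, P(first=purple | the second bead drawn is purple) = 6/55 / 4/11 = 3/10 ≈ 0.3000.

3/10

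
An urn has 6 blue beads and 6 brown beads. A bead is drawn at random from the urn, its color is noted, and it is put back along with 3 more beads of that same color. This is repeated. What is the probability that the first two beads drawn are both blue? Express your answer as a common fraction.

3/10

After a blue draw the urn holds 9 blue out of 15.
P = (6/12)·(9/15) = 3/10 ≈ 0.3000.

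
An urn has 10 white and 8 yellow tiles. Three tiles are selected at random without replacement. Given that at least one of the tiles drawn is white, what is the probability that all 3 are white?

P(all 3 white) = C(10,3)/C(18,3) = 5/34; P(at least one white) = 1 − C(8,3)/C(18,3) = 95/102.
Since 'all 3 white' ⊆ 'at least one white', P(all 3 | at least one) = 5/34 / 95/102 = 3/19 ≈ 0.1579.

3/19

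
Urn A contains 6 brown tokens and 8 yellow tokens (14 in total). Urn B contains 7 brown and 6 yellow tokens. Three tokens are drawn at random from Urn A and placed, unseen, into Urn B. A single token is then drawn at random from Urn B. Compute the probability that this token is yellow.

27/56

Condition on how many of the transferred tokens are yellow (from Urn A: 8 yellow of 14; then Urn B has 16 total).
  0 yellow: C(8,0)C(6,3)/C(14,3) = 5/91; then P = 6/16
  1 yellow: C(8,1)C(6,2)/C(14,3) = 30/91; then P = 7/16
  2 yellow: C(8,2)C(6,1)/C(14,3) = 6/13; then P = 8/16
  3 yellow: C(8,3)C(6,0)/C(14,3) = 2/13; then P = 9/16
P(yellow from Urn B) = 27/56 ≈ 0.4821.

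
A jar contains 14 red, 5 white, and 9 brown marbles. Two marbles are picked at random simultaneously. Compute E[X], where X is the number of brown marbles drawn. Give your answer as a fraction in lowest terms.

9/14

By linearity of expectation, E[X] = Σ P(draw i is brown); by symmetry each draw (even without replacement) has P(brown) = 9/28.
E[X] = 2 · 9/28 = 9/14 ≈ 0.6429.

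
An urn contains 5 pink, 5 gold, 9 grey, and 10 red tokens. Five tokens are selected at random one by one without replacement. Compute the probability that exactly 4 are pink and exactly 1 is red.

Unordered draws without replacement: count favorable combinations over C(29,5).
Favorable = C(5,4) · C(5,0) · C(9,0) · C(10,1) = 50; total = C(29,5) = 118755.
P = 50/118755 = 10/23751 ≈ 0.0004.

10/23751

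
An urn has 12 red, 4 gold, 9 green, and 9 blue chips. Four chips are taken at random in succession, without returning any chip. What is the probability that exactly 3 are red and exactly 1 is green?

Unordered draws without replacement: count favorable combinations over C(34,4).
Favorable = C(12,3) · C(4,0) · C(9,1) · C(9,0) = 1980; total = C(34,4) = 46376.
P = 1980/46376 = 45/1054 ≈ 0.0427.

45/1054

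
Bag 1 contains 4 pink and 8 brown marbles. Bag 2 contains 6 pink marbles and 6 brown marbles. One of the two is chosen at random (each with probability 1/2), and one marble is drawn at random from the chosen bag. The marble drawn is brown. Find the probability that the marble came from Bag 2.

3/7

P(brown | Bag 1) = 2/3; P(brown | Bag 2) = 1/2.
P(brown) = 1/2·2/3 + 1/2·1/2 = 7/12.
By Bayes' rule, P(Bag 2 | brown) = 1/4 / 7/12 = 3/7 ≈ 0.4286.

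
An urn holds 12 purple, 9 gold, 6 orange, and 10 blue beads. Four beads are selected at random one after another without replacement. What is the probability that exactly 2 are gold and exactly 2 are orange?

Unordered draws without replacement: count favorable combinations over C(37,4).
Favorable = C(12,0) · C(9,2) · C(6,2) · C(10,0) = 540; total = C(37,4) = 66045.
P = 540/66045 = 36/4403 ≈ 0.0082.

36/4403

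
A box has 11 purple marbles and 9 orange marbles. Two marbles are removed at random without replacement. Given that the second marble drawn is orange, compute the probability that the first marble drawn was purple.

11/19

P(first=purple and the second marble drawn is orange) = (11/20)·(9/19) = 99/380.
P(the second marble drawn is orange) = Σ over first color = 99/380 + 18/95 = 9/20.
By Bayes, P(first=purple | the second marble drawn is orange) = 99/380 / 9/20 = 11/19 ≈ 0.5789.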